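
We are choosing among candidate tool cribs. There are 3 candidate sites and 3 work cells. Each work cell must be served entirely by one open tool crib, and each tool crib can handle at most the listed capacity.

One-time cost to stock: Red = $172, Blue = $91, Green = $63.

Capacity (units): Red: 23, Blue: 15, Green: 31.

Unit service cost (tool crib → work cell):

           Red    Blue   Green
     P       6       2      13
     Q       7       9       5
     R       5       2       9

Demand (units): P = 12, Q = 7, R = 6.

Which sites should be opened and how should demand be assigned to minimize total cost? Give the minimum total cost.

Minimum total cost: 267

Open {Blue, Green}: P→Blue 2·12=24, Q→Green 5·7=35, R→Green 9·6=54.
Loads: Blue carries 12/15, Green carries 13/31. Service 113; fixed 154; total 267.
Next best feasible plan costs 308.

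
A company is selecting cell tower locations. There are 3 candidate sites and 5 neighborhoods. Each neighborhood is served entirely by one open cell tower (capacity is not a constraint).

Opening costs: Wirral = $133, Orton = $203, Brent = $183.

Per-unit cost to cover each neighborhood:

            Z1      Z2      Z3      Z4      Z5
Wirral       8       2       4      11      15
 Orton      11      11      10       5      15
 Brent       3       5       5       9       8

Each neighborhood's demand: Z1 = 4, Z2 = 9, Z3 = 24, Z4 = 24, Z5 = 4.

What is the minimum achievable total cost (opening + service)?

Minimum total cost: 603

For any fixed open set, each neighborhood goes to its cheapest open site; total = fixed + service.
{Wirral}: Z1→Wirral 8·4=32, Z2→Wirral 2·9=18, Z3→Wirral 4·24=96, Z4→Wirral 11·24=264, Z5→Wirral 15·4=60. Service 470; fixed 133; total 603.
{Brent}: service 425 + fixed 183 = 608
{Wirral, Orton}: service 326 + fixed 336 = 662
{Wirral, Orton, Brent}: Z1→Brent 3·4=12, Z2→Wirral 2·9=18, Z3→Wirral 4·24=96, Z4→Orton 5·24=120, Z5→Brent 8·4=32. Service 278; fixed 519; total 797.
No other subset beats 603.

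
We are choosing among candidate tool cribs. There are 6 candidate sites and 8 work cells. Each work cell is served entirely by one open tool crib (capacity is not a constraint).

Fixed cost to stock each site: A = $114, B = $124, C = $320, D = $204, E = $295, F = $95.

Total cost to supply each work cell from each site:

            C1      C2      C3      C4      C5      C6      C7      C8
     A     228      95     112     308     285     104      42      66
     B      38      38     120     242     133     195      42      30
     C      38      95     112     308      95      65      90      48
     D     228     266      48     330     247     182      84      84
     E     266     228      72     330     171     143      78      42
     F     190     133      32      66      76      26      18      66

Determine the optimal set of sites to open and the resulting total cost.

Open B and F; minimum total cost 543.

For any fixed open set, each work cell goes to its cheapest open site; total = fixed + service.
{B, F}: C1→B 38, C2→B 38, C3→F 32, C4→F 66, C5→F 76, C6→F 26, C7→F 18, C8→B 30. Service 324; fixed 219; total 543.
{A, B, F}: C1→B 38, C2→B 38, C3→F 32, C4→F 66, C5→F 76, C6→F 26, C7→F 18, C8→B 30. Service 324; fixed 333; total 657.
{F}: C1→F 190, C2→F 133, C3→F 32, C4→F 66, C5→F 76, C6→F 26, C7→F 18, C8→F 66. Service 607; fixed 95; total 702.
{A, B, C, D, E, F}: service 324 + fixed 1152 = 1476
No other subset beats 543.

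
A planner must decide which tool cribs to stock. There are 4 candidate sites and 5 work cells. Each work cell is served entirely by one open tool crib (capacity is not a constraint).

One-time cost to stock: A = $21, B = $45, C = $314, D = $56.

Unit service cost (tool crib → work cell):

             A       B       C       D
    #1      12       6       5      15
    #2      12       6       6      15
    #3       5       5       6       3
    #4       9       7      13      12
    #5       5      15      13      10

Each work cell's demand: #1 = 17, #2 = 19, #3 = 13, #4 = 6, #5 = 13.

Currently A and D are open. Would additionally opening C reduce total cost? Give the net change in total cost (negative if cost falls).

Current service cost with {A, D}: 590.
Adding C: each work cell re-picks its cheapest; new service cost 357, saving 233.
Extra fixed cost: 314. Net change = 314 − 233 = 81.
(Totals: 667 → 748.)

No — net change +81 (cost rises by 81).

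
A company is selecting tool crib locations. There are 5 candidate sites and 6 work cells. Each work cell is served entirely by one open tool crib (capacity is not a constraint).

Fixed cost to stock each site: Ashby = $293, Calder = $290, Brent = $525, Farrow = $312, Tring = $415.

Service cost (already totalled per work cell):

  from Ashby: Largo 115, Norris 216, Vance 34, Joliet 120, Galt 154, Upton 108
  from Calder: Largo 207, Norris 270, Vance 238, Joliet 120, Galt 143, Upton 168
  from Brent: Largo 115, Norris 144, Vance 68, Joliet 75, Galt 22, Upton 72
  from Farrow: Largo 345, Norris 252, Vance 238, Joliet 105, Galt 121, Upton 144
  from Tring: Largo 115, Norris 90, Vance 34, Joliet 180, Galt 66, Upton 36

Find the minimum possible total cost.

For any fixed open set, each work cell goes to its cheapest open site; total = fixed + service.
{Tring}: Largo→Tring 115, Norris→Tring 90, Vance→Tring 34, Joliet→Tring 180, Galt→Tring 66, Upton→Tring 36. Service 521; fixed 415; total 936.
{Brent}: service 496 + fixed 525 = 1021
{Ashby}: Largo→Ashby 115, Norris→Ashby 216, Vance→Ashby 34, Joliet→Ashby 120, Galt→Ashby 154, Upton→Ashby 108. Service 747; fixed 293; total 1040.
{Ashby, Calder, Brent, Farrow, Tring}: service 372 + fixed 1835 = 2207
No other subset beats 936.

Minimum total cost: 936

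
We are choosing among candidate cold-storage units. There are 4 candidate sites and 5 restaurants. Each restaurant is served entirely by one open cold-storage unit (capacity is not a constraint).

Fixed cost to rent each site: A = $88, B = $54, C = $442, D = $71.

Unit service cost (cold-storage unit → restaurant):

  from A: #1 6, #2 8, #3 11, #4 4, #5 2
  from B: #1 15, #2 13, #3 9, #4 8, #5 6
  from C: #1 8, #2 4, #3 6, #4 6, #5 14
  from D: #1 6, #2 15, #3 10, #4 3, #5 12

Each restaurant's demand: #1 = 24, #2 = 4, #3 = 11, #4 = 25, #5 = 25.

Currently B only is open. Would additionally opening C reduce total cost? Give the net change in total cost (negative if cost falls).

No — net change +155 (cost rises by 155).

Current service cost with {B}: 861.
Adding C: each restaurant re-picks its cheapest; new service cost 574, saving 287.
Extra fixed cost: 442. Net change = 442 − 287 = 155.
(Totals: 915 → 1070.)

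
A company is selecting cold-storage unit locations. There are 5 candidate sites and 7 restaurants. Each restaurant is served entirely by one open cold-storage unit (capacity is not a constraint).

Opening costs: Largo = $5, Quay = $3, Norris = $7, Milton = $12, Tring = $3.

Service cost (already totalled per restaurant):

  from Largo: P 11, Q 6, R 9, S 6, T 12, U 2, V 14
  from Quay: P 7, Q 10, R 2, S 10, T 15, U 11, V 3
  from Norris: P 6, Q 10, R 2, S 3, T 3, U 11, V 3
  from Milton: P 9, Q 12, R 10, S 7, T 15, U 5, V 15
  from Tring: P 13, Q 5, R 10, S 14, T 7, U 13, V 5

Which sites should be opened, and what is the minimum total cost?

For any fixed open set, each restaurant goes to its cheapest open site; total = fixed + service.
{Largo, Norris}: P→Norris 6, Q→Largo 6, R→Norris 2, S→Norris 3, T→Norris 3, U→Largo 2, V→Norris 3. Service 25; fixed 12; total 37.
{Largo, Norris, Tring}: service 24 + fixed 15 = 39
{Largo, Quay, Norris}: service 25 + fixed 15 = 40
{Largo, Quay, Norris, Milton, Tring}: service 24 + fixed 30 = 54
No other subset beats 37.

Open Largo and Norris; minimum total cost 37.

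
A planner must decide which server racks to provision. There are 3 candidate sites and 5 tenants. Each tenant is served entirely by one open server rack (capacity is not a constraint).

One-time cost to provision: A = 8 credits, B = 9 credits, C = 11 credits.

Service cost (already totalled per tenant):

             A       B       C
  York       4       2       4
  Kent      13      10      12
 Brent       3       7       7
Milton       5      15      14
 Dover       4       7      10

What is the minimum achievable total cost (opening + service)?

For any fixed open set, each tenant goes to its cheapest open site; total = fixed + service.
{A}: York→A 4, Kent→A 13, Brent→A 3, Milton→A 5, Dover→A 4. Service 29; fixed 8; total 37.
{A, B}: service 24 + fixed 17 = 41
{A, C}: York→A 4, Kent→C 12, Brent→A 3, Milton→A 5, Dover→A 4. Service 28; fixed 19; total 47.
{A, B, C}: service 24 + fixed 28 = 52
No other subset beats 37.

Minimum total cost: 37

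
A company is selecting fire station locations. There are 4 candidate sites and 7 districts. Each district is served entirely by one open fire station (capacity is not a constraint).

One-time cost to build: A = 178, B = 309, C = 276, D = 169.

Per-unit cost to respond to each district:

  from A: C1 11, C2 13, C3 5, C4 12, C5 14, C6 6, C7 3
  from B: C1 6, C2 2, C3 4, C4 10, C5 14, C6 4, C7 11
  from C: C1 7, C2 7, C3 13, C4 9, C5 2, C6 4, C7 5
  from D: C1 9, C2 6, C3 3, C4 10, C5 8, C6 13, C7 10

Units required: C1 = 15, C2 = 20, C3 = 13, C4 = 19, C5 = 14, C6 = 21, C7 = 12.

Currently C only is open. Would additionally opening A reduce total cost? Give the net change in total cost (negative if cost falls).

No — net change +50 (cost rises by 50).

Current service cost with {C}: 757.
Adding A: each district re-picks its cheapest; new service cost 629, saving 128.
Extra fixed cost: 178. Net change = 178 − 128 = 50.
(Totals: 1033 → 1083.)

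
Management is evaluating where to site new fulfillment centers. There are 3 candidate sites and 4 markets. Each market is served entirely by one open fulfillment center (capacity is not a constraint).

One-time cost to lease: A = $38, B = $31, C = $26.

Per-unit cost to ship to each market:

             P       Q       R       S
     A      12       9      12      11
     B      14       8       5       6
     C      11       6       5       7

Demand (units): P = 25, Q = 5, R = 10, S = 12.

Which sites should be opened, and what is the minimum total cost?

Open C only; minimum total cost 465.

For any fixed open set, each market goes to its cheapest open site; total = fixed + service.
{C}: P→C 11·25=275, Q→C 6·5=30, R→C 5·10=50, S→C 7·12=84. Service 439; fixed 26; total 465.
{B, C}: service 427 + fixed 57 = 484
{A, C}: service 439 + fixed 64 = 503
{A, B, C}: P→C 11·25=275, Q→C 6·5=30, R→B 5·10=50, S→B 6·12=72. Service 427; fixed 95; total 522.
No other subset beats 465.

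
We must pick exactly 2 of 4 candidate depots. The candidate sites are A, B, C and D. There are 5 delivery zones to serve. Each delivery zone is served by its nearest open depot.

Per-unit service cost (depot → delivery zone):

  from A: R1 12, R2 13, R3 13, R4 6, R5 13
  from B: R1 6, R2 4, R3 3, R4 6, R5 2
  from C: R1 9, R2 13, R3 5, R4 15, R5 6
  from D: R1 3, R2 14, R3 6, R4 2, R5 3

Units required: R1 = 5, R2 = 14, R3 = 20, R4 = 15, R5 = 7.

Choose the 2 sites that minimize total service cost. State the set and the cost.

Choose B and D; total service cost 175.

With exactly 2 open, each delivery zone uses its cheapest among the chosen.
{B, D}: R1→D 3·5=15, R2→B 4·14=56, R3→B 3·20=60, R4→D 2·15=30, R5→B 2·7=14. Service cost 175.
{A, B}: service cost 250
{B, C}: service cost 250
Among all 6 size-2 choices, {B, D} is lowest.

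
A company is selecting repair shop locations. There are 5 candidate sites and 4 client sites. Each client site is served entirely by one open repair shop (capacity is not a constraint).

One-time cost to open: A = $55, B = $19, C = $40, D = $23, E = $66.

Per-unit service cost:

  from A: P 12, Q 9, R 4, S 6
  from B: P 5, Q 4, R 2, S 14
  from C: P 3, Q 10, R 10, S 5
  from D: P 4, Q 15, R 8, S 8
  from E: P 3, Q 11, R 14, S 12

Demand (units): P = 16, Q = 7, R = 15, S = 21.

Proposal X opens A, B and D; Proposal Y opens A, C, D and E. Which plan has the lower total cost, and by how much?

Proposal X: {A, B, D}: P→D 4·16=64, Q→B 4·7=28, R→B 2·15=30, S→A 6·21=126. Service 248; fixed 97; total 345.
Proposal Y: {A, C, D, E}: P→C 3·16=48, Q→A 9·7=63, R→A 4·15=60, S→C 5·21=105. Service 276; fixed 184; total 460.
Difference: |345 − 460| = 115.

Proposal X is cheaper by 115.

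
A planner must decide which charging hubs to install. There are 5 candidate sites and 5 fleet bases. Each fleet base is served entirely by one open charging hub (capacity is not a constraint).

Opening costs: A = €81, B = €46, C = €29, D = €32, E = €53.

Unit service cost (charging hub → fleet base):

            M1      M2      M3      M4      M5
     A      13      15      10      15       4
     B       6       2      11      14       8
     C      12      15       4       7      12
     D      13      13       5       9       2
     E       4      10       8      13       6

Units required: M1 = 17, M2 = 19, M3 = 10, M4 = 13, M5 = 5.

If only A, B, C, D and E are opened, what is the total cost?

Each fleet base is assigned to its cheapest site among the open ones.
{A, B, C, D, E}: M1→E 4·17=68, M2→B 2·19=38, M3→C 4·10=40, M4→C 7·13=91, M5→D 2·5=10. Service 247; fixed 241; total 488.

Total cost: 488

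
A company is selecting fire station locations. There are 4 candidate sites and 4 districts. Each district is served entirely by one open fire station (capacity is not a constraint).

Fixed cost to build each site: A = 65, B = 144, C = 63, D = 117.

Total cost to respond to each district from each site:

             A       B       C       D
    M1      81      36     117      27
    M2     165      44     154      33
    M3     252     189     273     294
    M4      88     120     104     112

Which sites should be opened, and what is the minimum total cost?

For any fixed open set, each district goes to its cheapest open site; total = fixed + service.
{B}: M1→B 36, M2→B 44, M3→B 189, M4→B 120. Service 389; fixed 144; total 533.
{A, B}: service 357 + fixed 209 = 566
{B, C}: service 373 + fixed 207 = 580
{A, B, C, D}: M1→D 27, M2→D 33, M3→B 189, M4→A 88. Service 337; fixed 389; total 726.
No other subset beats 533.

Open B only; minimum total cost 533.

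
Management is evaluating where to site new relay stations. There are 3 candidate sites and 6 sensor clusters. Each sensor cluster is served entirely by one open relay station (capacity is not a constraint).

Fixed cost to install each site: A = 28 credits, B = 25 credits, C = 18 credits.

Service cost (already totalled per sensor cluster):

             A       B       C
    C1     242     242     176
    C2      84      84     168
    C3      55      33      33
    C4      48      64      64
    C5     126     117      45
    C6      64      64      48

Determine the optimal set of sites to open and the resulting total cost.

Open A and C; minimum total cost 480.

For any fixed open set, each sensor cluster goes to its cheapest open site; total = fixed + service.
{A, C}: C1→C 176, C2→A 84, C3→C 33, C4→A 48, C5→C 45, C6→C 48. Service 434; fixed 46; total 480.
{B, C}: service 450 + fixed 43 = 493
{A, B, C}: C1→C 176, C2→A 84, C3→B 33, C4→A 48, C5→C 45, C6→C 48. Service 434; fixed 71; total 505.
{C}: C1→C 176, C2→C 168, C3→C 33, C4→C 64, C5→C 45, C6→C 48. Service 534; fixed 18; total 552.
No other subset beats 480.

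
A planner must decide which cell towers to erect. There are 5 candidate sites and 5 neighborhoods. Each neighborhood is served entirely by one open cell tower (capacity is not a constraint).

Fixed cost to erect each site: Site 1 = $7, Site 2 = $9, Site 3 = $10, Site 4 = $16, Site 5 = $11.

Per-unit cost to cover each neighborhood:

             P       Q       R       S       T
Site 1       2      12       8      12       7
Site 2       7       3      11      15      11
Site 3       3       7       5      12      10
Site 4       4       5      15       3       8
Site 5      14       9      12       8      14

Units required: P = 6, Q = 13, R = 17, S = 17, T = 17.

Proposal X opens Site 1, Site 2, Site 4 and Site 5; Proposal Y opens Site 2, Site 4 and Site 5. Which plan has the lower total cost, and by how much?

Proposal X is cheaper by 73.

Proposal X: {Site 1, Site 2, Site 4, Site 5}: P→Site 1 2·6=12, Q→Site 2 3·13=39, R→Site 1 8·17=136, S→Site 4 3·17=51, T→Site 1 7·17=119. Service 357; fixed 43; total 400.
Proposal Y: {Site 2, Site 4, Site 5}: P→Site 4 4·6=24, Q→Site 2 3·13=39, R→Site 2 11·17=187, S→Site 4 3·17=51, T→Site 4 8·17=136. Service 437; fixed 36; total 473.
Difference: |400 − 473| = 73.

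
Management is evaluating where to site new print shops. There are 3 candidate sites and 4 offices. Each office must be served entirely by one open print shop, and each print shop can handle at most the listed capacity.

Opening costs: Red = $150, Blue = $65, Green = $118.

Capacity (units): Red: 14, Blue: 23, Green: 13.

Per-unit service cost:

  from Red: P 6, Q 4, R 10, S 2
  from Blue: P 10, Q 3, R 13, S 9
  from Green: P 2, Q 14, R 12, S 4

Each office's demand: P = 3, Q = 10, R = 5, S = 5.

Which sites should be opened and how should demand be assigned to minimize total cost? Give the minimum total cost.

Minimum total cost: 235

Open {Blue}: P→Blue 10·3=30, Q→Blue 3·10=30, R→Blue 13·5=65, S→Blue 9·5=45.
Loads: Blue carries 23/23. Service 170; fixed 65; total 235.
Next best feasible plan costs 299.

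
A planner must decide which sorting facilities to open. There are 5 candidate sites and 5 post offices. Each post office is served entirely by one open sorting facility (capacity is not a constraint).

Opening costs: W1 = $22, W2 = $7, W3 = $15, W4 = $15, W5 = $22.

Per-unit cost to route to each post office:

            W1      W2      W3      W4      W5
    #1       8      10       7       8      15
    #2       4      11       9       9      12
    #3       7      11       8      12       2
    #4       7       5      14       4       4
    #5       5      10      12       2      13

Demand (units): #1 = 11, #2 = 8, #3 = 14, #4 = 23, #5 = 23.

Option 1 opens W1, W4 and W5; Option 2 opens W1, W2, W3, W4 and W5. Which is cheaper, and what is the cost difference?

Option 1: {W1, W4, W5}: #1→W1 8·11=88, #2→W1 4·8=32, #3→W5 2·14=28, #4→W4 4·23=92, #5→W4 2·23=46. Service 286; fixed 59; total 345.
Option 2: {W1, W2, W3, W4, W5}: #1→W3 7·11=77, #2→W1 4·8=32, #3→W5 2·14=28, #4→W4 4·23=92, #5→W4 2·23=46. Service 275; fixed 81; total 356.
Difference: |345 − 356| = 11.

Option 1 is cheaper by 11.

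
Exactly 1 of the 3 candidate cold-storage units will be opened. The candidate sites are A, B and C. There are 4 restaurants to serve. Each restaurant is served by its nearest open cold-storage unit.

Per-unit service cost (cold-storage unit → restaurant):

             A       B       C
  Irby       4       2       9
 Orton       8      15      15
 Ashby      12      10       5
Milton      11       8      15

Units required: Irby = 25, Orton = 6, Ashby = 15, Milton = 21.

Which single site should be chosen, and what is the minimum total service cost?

Choose B only; total service cost 458.

With exactly 1 open, each restaurant uses its cheapest among the chosen.
{B}: Irby→B 2·25=50, Orton→B 15·6=90, Ashby→B 10·15=150, Milton→B 8·21=168. Service cost 458.
{A}: service cost 559
{C}: service cost 705
Among all 3 size-1 choices, {B} is lowest.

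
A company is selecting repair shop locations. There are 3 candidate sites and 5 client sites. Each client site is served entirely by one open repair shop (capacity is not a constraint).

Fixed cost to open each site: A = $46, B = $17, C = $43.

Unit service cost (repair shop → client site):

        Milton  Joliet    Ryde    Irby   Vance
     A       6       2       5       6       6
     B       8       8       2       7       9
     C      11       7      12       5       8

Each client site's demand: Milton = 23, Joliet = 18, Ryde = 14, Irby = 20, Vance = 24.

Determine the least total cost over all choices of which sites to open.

Minimum total cost: 529

For any fixed open set, each client site goes to its cheapest open site; total = fixed + service.
{A, B}: Milton→A 6·23=138, Joliet→A 2·18=36, Ryde→B 2·14=28, Irby→A 6·20=120, Vance→A 6·24=144. Service 466; fixed 63; total 529.
{A, B, C}: service 446 + fixed 106 = 552
{A}: Milton→A 6·23=138, Joliet→A 2·18=36, Ryde→A 5·14=70, Irby→A 6·20=120, Vance→A 6·24=144. Service 508; fixed 46; total 554.
{B}: service 712 + fixed 17 = 729
(All 7 nonempty subsets were checked; A and B is lowest.)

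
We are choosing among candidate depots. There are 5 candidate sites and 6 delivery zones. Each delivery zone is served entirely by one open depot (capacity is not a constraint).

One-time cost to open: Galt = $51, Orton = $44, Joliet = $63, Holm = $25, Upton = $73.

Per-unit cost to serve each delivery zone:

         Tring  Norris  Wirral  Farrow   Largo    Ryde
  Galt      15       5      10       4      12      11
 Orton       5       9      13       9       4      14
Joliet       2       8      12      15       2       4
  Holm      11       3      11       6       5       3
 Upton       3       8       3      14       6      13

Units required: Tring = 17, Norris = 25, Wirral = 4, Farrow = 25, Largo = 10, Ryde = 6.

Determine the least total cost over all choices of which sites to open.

Minimum total cost: 426

For any fixed open set, each delivery zone goes to its cheapest open site; total = fixed + service.
{Galt, Joliet, Holm}: Tring→Joliet 2·17=34, Norris→Holm 3·25=75, Wirral→Galt 10·4=40, Farrow→Galt 4·25=100, Largo→Joliet 2·10=20, Ryde→Holm 3·6=18. Service 287; fixed 139; total 426.
{Joliet, Holm}: service 341 + fixed 88 = 429
{Holm, Upton}: Tring→Upton 3·17=51, Norris→Holm 3·25=75, Wirral→Upton 3·4=12, Farrow→Holm 6·25=150, Largo→Holm 5·10=50, Ryde→Holm 3·6=18. Service 356; fixed 98; total 454.
{Galt, Orton, Joliet, Holm, Upton}: service 259 + fixed 256 = 515
No other subset beats 426.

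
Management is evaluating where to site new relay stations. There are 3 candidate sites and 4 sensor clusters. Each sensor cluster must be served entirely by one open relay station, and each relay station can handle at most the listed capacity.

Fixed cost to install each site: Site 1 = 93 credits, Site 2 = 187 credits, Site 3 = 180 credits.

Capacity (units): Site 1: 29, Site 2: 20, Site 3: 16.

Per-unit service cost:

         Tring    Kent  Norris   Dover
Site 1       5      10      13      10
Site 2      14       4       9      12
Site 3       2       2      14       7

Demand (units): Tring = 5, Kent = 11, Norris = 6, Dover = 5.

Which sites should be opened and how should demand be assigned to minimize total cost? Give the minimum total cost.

Open {Site 1}: Tring→Site 1 5·5=25, Kent→Site 1 10·11=110, Norris→Site 1 13·6=78, Dover→Site 1 10·5=50.
Loads: Site 1 carries 27/29. Service 263; fixed 93; total 356.
Next best feasible plan costs 433.

Minimum total cost: 356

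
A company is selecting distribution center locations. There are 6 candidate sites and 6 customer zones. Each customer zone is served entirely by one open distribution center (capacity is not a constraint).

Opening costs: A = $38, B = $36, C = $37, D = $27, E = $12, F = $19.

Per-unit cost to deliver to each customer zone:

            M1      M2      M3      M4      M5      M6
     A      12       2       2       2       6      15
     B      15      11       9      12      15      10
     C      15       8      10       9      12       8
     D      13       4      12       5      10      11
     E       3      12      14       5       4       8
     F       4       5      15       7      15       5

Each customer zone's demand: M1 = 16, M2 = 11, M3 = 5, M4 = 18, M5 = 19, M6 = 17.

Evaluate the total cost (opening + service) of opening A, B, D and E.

Each customer zone is assigned to its cheapest site among the open ones.
{A, B, D, E}: M1→E 3·16=48, M2→A 2·11=22, M3→A 2·5=10, M4→A 2·18=36, M5→E 4·19=76, M6→E 8·17=136. Service 328; fixed 113; total 441.

Total cost: 441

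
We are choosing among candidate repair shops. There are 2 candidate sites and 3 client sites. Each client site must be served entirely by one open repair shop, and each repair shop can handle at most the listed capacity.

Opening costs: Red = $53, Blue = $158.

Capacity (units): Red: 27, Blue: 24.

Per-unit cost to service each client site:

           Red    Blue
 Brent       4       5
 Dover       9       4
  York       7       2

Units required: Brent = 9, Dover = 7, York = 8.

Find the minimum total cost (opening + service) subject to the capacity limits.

Open {Red}: Brent→Red 4·9=36, Dover→Red 9·7=63, York→Red 7·8=56.
Loads: Red carries 24/27. Service 155; fixed 53; total 208.
Next best feasible plan costs 247.

Minimum total cost: 208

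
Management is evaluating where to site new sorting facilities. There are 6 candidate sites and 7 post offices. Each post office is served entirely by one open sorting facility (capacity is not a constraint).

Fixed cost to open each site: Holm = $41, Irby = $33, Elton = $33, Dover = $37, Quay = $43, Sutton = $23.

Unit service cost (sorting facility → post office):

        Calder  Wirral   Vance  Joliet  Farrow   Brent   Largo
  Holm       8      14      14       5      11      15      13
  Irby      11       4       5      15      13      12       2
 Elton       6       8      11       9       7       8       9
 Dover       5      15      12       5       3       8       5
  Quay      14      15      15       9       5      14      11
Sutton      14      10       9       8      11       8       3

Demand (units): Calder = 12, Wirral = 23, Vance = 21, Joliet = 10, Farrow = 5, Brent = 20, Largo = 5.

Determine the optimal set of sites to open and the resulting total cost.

For any fixed open set, each post office goes to its cheapest open site; total = fixed + service.
{Irby, Dover}: Calder→Dover 5·12=60, Wirral→Irby 4·23=92, Vance→Irby 5·21=105, Joliet→Dover 5·10=50, Farrow→Dover 3·5=15, Brent→Dover 8·20=160, Largo→Irby 2·5=10. Service 492; fixed 70; total 562.
{Irby, Dover, Sutton}: Calder→Dover 5·12=60, Wirral→Irby 4·23=92, Vance→Irby 5·21=105, Joliet→Dover 5·10=50, Farrow→Dover 3·5=15, Brent→Dover 8·20=160, Largo→Irby 2·5=10. Service 492; fixed 93; total 585.
{Irby, Elton, Dover}: service 492 + fixed 103 = 595
{Holm, Irby, Elton, Dover, Quay, Sutton}: service 492 + fixed 210 = 702
No other subset beats 562.

Open Irby and Dover; minimum total cost 562.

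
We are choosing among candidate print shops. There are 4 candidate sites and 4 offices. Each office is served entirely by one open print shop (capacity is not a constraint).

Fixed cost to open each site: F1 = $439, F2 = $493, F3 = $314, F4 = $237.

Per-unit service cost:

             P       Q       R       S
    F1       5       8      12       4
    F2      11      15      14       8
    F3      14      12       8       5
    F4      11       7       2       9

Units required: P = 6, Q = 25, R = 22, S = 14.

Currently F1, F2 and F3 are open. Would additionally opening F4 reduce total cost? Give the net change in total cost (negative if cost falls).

Current service cost with {F1, F2, F3}: 462.
Adding F4: each office re-picks its cheapest; new service cost 305, saving 157.
Extra fixed cost: 237. Net change = 237 − 157 = 80.
(Totals: 1708 → 1788.)

No — net change +80 (cost rises by 80).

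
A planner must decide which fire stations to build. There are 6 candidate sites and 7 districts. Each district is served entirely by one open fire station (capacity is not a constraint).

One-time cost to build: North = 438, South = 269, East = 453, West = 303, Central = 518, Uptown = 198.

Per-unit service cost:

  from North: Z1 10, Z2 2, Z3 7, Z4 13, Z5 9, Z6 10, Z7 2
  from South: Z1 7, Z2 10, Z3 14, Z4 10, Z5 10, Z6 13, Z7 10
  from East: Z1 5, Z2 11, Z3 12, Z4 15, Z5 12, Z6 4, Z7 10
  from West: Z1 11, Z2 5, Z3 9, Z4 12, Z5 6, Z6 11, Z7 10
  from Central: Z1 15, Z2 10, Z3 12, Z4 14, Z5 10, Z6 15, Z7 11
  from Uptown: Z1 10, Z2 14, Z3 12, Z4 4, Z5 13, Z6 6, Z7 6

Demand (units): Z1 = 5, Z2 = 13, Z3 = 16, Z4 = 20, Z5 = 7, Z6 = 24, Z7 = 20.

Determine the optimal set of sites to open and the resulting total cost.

For any fixed open set, each district goes to its cheapest open site; total = fixed + service.
{Uptown}: Z1→Uptown 10·5=50, Z2→Uptown 14·13=182, Z3→Uptown 12·16=192, Z4→Uptown 4·20=80, Z5→Uptown 13·7=91, Z6→Uptown 6·24=144, Z7→Uptown 6·20=120. Service 859; fixed 198; total 1057.
{West, Uptown}: Z1→Uptown 10·5=50, Z2→West 5·13=65, Z3→West 9·16=144, Z4→Uptown 4·20=80, Z5→West 6·7=42, Z6→Uptown 6·24=144, Z7→Uptown 6·20=120. Service 645; fixed 501; total 1146.
{North, Uptown}: service 515 + fixed 636 = 1151
{North, South, East, West, Central, Uptown}: service 421 + fixed 2179 = 2600
No other subset beats 1057.

Open Uptown only; minimum total cost 1057.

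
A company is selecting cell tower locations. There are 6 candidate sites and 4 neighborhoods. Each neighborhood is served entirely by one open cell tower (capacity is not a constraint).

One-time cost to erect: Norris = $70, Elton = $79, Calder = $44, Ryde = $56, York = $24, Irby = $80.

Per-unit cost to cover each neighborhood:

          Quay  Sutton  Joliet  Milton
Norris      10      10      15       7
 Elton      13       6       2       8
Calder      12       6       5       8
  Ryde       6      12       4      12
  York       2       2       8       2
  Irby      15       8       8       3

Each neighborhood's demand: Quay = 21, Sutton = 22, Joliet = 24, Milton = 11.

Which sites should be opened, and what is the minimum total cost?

For any fixed open set, each neighborhood goes to its cheapest open site; total = fixed + service.
{Elton, York}: Quay→York 2·21=42, Sutton→York 2·22=44, Joliet→Elton 2·24=48, Milton→York 2·11=22. Service 156; fixed 103; total 259.
{Ryde, York}: Quay→York 2·21=42, Sutton→York 2·22=44, Joliet→Ryde 4·24=96, Milton→York 2·11=22. Service 204; fixed 80; total 284.
{Calder, York}: service 228 + fixed 68 = 296
{Norris, Elton, Calder, Ryde, York, Irby}: service 156 + fixed 353 = 509
No other subset beats 259.

Open Elton and York; minimum total cost 259.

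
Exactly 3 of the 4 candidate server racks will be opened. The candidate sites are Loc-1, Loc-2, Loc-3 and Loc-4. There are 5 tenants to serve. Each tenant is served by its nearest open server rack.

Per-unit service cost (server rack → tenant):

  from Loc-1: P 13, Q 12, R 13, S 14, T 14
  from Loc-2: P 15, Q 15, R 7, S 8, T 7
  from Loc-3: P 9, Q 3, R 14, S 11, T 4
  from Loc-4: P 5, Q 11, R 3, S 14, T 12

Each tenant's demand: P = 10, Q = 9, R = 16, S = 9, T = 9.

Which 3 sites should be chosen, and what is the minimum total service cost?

With exactly 3 open, each tenant uses its cheapest among the chosen.
{Loc-2, Loc-3, Loc-4}: P→Loc-4 5·10=50, Q→Loc-3 3·9=27, R→Loc-4 3·16=48, S→Loc-2 8·9=72, T→Loc-3 4·9=36. Service cost 233.
{Loc-1, Loc-3, Loc-4}: service cost 260
{Loc-1, Loc-2, Loc-4}: service cost 332
Among all 4 size-3 choices, {Loc-2, Loc-3, Loc-4} is lowest.

Choose Loc-2, Loc-3 and Loc-4; total service cost 233.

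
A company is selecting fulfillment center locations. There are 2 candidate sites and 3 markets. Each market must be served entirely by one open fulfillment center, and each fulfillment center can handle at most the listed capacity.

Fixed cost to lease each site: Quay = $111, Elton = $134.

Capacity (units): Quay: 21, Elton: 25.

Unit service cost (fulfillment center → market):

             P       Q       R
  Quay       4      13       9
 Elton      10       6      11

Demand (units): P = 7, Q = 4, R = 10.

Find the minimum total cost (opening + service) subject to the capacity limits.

Minimum total cost: 281

Open {Quay}: P→Quay 4·7=28, Q→Quay 13·4=52, R→Quay 9·10=90.
Loads: Quay carries 21/21. Service 170; fixed 111; total 281.
Next best feasible plan costs 338.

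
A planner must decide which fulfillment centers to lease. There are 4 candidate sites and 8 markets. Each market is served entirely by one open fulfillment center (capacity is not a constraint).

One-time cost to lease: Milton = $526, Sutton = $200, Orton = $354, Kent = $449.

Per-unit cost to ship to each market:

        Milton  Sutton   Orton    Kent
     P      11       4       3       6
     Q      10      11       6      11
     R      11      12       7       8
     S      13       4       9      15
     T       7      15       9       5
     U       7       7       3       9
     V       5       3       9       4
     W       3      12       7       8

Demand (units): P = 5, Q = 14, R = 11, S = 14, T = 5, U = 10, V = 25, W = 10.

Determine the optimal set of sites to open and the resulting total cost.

Open Sutton only; minimum total cost 902.

For any fixed open set, each market goes to its cheapest open site; total = fixed + service.
{Sutton}: P→Sutton 4·5=20, Q→Sutton 11·14=154, R→Sutton 12·11=132, S→Sutton 4·14=56, T→Sutton 15·5=75, U→Sutton 7·10=70, V→Sutton 3·25=75, W→Sutton 12·10=120. Service 702; fixed 200; total 902.
{Sutton, Orton}: P→Orton 3·5=15, Q→Orton 6·14=84, R→Orton 7·11=77, S→Sutton 4·14=56, T→Orton 9·5=45, U→Orton 3·10=30, V→Sutton 3·25=75, W→Orton 7·10=70. Service 452; fixed 554; total 1006.
{Orton}: P→Orton 3·5=15, Q→Orton 6·14=84, R→Orton 7·11=77, S→Orton 9·14=126, T→Orton 9·5=45, U→Orton 3·10=30, V→Orton 9·25=225, W→Orton 7·10=70. Service 672; fixed 354; total 1026.
{Milton, Sutton, Orton, Kent}: service 392 + fixed 1529 = 1921
(All 15 nonempty subsets were checked; Sutton only is lowest.)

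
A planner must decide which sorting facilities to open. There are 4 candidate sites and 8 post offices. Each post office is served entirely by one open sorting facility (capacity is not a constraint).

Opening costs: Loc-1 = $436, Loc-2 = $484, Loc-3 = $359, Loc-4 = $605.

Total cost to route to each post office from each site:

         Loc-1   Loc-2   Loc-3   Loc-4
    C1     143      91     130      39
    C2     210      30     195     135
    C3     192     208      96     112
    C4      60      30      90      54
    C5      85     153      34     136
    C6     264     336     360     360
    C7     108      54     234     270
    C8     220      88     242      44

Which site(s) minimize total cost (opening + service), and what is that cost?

Open Loc-2 only; minimum total cost 1474.

For any fixed open set, each post office goes to its cheapest open site; total = fixed + service.
{Loc-2}: C1→Loc-2 91, C2→Loc-2 30, C3→Loc-2 208, C4→Loc-2 30, C5→Loc-2 153, C6→Loc-2 336, C7→Loc-2 54, C8→Loc-2 88. Service 990; fixed 484; total 1474.
{Loc-2, Loc-3}: service 759 + fixed 843 = 1602
{Loc-1}: C1→Loc-1 143, C2→Loc-1 210, C3→Loc-1 192, C4→Loc-1 60, C5→Loc-1 85, C6→Loc-1 264, C7→Loc-1 108, C8→Loc-1 220. Service 1282; fixed 436; total 1718.
{Loc-1, Loc-2, Loc-3, Loc-4}: service 591 + fixed 1884 = 2475
No other subset beats 1474.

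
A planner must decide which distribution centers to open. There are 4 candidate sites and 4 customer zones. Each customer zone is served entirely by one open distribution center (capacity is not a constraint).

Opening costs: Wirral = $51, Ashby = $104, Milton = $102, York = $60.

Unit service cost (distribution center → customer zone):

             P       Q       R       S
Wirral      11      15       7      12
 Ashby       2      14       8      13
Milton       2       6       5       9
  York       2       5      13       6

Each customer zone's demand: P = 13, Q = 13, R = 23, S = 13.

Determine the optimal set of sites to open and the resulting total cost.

For any fixed open set, each customer zone goes to its cheapest open site; total = fixed + service.
{Milton}: P→Milton 2·13=26, Q→Milton 6·13=78, R→Milton 5·23=115, S→Milton 9·13=117. Service 336; fixed 102; total 438.
{Wirral, York}: P→York 2·13=26, Q→York 5·13=65, R→Wirral 7·23=161, S→York 6·13=78. Service 330; fixed 111; total 441.
{Milton, York}: P→Milton 2·13=26, Q→York 5·13=65, R→Milton 5·23=115, S→York 6·13=78. Service 284; fixed 162; total 446.
{Wirral, Ashby, Milton, York}: P→Ashby 2·13=26, Q→York 5·13=65, R→Milton 5·23=115, S→York 6·13=78. Service 284; fixed 317; total 601.
No other subset beats 438.

Open Milton only; minimum total cost 438.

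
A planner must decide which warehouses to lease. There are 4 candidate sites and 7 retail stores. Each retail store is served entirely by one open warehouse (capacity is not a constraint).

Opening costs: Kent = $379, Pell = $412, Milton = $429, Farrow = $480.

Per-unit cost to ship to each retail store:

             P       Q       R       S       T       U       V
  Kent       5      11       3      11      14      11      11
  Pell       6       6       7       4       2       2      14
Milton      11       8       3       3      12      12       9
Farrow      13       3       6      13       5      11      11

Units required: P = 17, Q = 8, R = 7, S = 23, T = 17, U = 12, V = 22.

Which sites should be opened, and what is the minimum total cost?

For any fixed open set, each retail store goes to its cheapest open site; total = fixed + service.
{Pell}: P→Pell 6·17=102, Q→Pell 6·8=48, R→Pell 7·7=49, S→Pell 4·23=92, T→Pell 2·17=34, U→Pell 2·12=24, V→Pell 14·22=308. Service 657; fixed 412; total 1069.
{Milton}: P→Milton 11·17=187, Q→Milton 8·8=64, R→Milton 3·7=21, S→Milton 3·23=69, T→Milton 12·17=204, U→Milton 12·12=144, V→Milton 9·22=198. Service 887; fixed 429; total 1316.
{Kent, Pell}: P→Kent 5·17=85, Q→Pell 6·8=48, R→Kent 3·7=21, S→Pell 4·23=92, T→Pell 2·17=34, U→Pell 2·12=24, V→Kent 11·22=242. Service 546; fixed 791; total 1337.
{Kent, Pell, Milton, Farrow}: service 455 + fixed 1700 = 2155
(All 15 nonempty subsets were checked; Pell only is lowest.)

Open Pell only; minimum total cost 1069.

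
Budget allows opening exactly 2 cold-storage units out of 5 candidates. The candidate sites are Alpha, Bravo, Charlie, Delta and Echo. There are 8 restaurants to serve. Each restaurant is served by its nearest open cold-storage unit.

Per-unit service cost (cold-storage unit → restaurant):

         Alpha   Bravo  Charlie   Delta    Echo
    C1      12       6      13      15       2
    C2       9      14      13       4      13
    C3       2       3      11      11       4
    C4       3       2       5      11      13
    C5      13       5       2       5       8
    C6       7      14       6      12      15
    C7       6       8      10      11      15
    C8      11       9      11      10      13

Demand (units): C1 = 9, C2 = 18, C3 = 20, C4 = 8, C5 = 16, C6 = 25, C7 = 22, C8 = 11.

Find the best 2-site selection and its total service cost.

Choose Alpha and Delta; total service cost 741.

With exactly 2 open, each restaurant uses its cheapest among the chosen.
{Alpha, Delta}: C1→Alpha 12·9=108, C2→Delta 4·18=72, C3→Alpha 2·20=40, C4→Alpha 3·8=24, C5→Delta 5·16=80, C6→Alpha 7·25=175, C7→Alpha 6·22=132, C8→Delta 10·11=110. Service cost 741.
{Alpha, Bravo}: service cost 758
{Alpha, Charlie}: service cost 769
Among all 10 size-2 choices, {Alpha, Delta} is lowest.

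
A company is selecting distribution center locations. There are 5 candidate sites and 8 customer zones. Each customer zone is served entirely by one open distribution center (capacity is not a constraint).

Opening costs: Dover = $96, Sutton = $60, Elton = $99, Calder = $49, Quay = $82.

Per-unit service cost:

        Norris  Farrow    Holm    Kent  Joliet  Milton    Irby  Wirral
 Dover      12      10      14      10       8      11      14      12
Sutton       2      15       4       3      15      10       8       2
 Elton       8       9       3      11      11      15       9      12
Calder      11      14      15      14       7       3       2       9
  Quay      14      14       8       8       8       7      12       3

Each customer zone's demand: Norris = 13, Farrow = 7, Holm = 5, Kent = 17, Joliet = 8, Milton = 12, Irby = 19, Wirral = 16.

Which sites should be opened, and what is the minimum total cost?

For any fixed open set, each customer zone goes to its cheapest open site; total = fixed + service.
{Sutton, Calder}: Norris→Sutton 2·13=26, Farrow→Calder 14·7=98, Holm→Sutton 4·5=20, Kent→Sutton 3·17=51, Joliet→Calder 7·8=56, Milton→Calder 3·12=36, Irby→Calder 2·19=38, Wirral→Sutton 2·16=32. Service 357; fixed 109; total 466.
{Sutton, Elton, Calder}: service 317 + fixed 208 = 525
{Dover, Sutton, Calder}: service 329 + fixed 205 = 534
{Dover, Sutton, Elton, Calder, Quay}: Norris→Sutton 2·13=26, Farrow→Elton 9·7=63, Holm→Elton 3·5=15, Kent→Sutton 3·17=51, Joliet→Calder 7·8=56, Milton→Calder 3·12=36, Irby→Calder 2·19=38, Wirral→Sutton 2·16=32. Service 317; fixed 386; total 703.
No other subset beats 466.

Open Sutton and Calder; minimum total cost 466.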